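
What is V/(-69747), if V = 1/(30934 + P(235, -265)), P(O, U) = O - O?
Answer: -1/2157553698 ≈ -4.6349e-10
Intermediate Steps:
P(O, U) = 0
V = 1/30934 (V = 1/(30934 + 0) = 1/30934 ≈ 3.2327e-5)
V/(-69747) = (1/30934)/(-69747) = (1/30934)*(-1/69747) = -1/2157553698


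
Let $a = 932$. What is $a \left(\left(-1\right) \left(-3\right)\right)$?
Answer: $2796$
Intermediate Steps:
$a \left(\left(-1\right) \left(-3\right)\right) = 932 \left(\left(-1\right) \left(-3\right)\right) = 932 \cdot 3 = 2796$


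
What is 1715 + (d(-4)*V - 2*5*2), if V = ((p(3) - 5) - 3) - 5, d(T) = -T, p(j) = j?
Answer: 1655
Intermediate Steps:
V = -10 (V = ((3 - 5) - 3) - 5 = (-2 - 3) - 5 = -5 - 5 = -10)
1715 + (d(-4)*V - 2*5*2) = 1715 + (-1*(-4)*(-10) - 2*5*2) = 1715 + (4*(-10) - 10*2) = 1715 + (-40 - 20) = 1715 - 60 = 1655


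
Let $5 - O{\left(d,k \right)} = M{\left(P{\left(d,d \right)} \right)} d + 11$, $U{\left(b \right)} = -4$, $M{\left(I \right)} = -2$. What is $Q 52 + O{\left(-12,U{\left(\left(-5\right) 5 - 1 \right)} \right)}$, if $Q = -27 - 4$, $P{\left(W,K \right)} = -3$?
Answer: $-1642$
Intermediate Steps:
$O{\left(d,k \right)} = -6 + 2 d$ ($O{\left(d,k \right)} = 5 - \left(- 2 d + 11\right) = 5 - \left(11 - 2 d\right) = 5 + \left(-11 + 2 d\right) = -6 + 2 d$)
$Q = -31$ ($Q = -27 - 4 = -31$)
$Q 52 + O{\left(-12,U{\left(\left(-5\right) 5 - 1 \right)} \right)} = \left(-31\right) 52 + \left(-6 + 2 \left(-12\right)\right) = -1612 - 30 = -1642$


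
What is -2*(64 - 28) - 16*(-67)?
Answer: 1000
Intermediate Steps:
-2*(64 - 28) - 16*(-67) = -2*36 + 1072 = -72 + 1072 = 1000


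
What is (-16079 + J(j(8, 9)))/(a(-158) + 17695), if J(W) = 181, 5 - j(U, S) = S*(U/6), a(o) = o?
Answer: -15898/17537 ≈ -0.90654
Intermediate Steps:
j(U, S) = 5 - S*U/6
(-16079 + J(j(8, 9)))/(a(-158) + 17695) = (-16079 + 181)/(-158 + 17695) = -15898/17537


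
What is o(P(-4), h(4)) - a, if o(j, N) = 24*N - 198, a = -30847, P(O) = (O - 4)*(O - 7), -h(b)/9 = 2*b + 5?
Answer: 27841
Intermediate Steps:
h(b) = -45 - 18*b (h(b) = -9*(2*b + 5) = -9*(5 + 2*b) = -45 - 18*b)
P(O) = (-7 + O)*(-4 + O) (P(O) = (-4 + O)*(-7 + O) = (-7 + O)*(-4 + O))
o(j, N) = -198 + 24*N
o(P(-4), h(4)) - a = (-198 + 24*(-45 - 18*4)) - 1*(-30847) = (-198 + 24*(-45 - 72)) + 30847 = (-198 + 24*(-117)) + 30847 = (-198 - 2808) + 30847 = -3006 + 30847 = 27841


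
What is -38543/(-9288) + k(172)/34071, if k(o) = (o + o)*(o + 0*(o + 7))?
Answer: 620916979/105483816 ≈ 5.8864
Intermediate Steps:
k(o) = 2*o² (k(o) = (2*o)*(o + 0*(7 + o)) = (2*o)*(o + 0) = (2*o)*o = 2*o²)
-38543/(-9288) + k(172)/34071 = -38543/(-9288) + (2*172²)/34071 = -38543*(-1/9288) + (2*29584)*(1/34071) = 38543/9288 + 59168*(1/34071) = 38543/9288 + 59168/34071 = 620916979/105483816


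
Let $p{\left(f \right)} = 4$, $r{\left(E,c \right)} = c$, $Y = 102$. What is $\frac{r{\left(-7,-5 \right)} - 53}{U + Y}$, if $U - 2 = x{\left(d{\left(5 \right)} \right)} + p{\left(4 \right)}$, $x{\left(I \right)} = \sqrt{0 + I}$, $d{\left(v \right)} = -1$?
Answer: $- \frac{6264}{11665} + \frac{58 i}{11665} \approx -0.53699 + 0.0049721 i$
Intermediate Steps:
$x{\left(I \right)} = \sqrt{I}$
$U = 6 + i$ ($U = 2 + \left(\sqrt{-1} + 4\right) = 2 + \left(i + 4\right) = 2 + \left(4 + i\right) = 6 + i \approx 6.0 + 1.0 i$)
$\frac{r{\left(-7,-5 \right)} - 53}{U + Y} = \frac{-5 - 53}{\left(6 + i\right) + 102} = - \frac{58}{108 + i} = - 58 \frac{108 - i}{11665} = - \frac{58 \left(108 - i\right)}{11665}$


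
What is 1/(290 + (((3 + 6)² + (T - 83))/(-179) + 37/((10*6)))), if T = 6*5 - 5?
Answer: 10740/3119843 ≈ 0.0034425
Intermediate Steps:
T = 25 (T = 30 - 5 = 25)
1/(290 + (((3 + 6)² + (T - 83))/(-179) + 37/((10*6)))) = 1/(290 + (((3 + 6)² + (25 - 83))/(-179) + 37/((10*6)))) = 1/(290 + ((9² - 58)*(-1/179) + 37/60)) = 1/(290 + ((81 - 58)*(-1/179) + 37*(1/60))) = 1/(290 + (23*(-1/179) + 37/60)) = 1/(290 + (-23/179 + 37/60)) = 1/(290 + 5243/10740) = 1/(3119843/10740) = 10740/3119843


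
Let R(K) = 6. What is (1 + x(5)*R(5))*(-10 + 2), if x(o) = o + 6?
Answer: -536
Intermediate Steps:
x(o) = 6 + o
(1 + x(5)*R(5))*(-10 + 2) = (1 + (6 + 5)*6)*(-10 + 2) = (1 + 11*6)*(-8) = (1 + 66)*(-8) = 67*(-8) = -536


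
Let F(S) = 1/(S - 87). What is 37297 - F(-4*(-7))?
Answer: 2200524/59 ≈ 37297.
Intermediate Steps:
F(S) = 1/(-87 + S)
37297 - F(-4*(-7)) = 37297 - 1/(-87 - 4*(-7)) = 37297 - 1/(-87 + 28) = 37297 - 1/(-59) = 37297 - 1*(-1/59) = 37297 + 1/59 = 2200524/59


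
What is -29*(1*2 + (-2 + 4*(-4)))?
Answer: 464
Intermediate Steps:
-29*(1*2 + (-2 + 4*(-4))) = -29*(2 + (-2 - 16)) = -29*(2 - 18) = -29*(-16) = 464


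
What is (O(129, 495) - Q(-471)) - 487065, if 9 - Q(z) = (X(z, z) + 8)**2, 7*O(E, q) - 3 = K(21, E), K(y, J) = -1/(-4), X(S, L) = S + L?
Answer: 10787909/28 ≈ 3.8528e+5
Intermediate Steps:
X(S, L) = L + S
K(y, J) = 1/4 (K(y, J) = -1*(-1/4) = 1/4)
O(E, q) = 13/28 (O(E, q) = 3/7 + (1/7)*(1/4) = 3/7 + 1/28 = 13/28)
Q(z) = 9 - (8 + 2*z)**2 (Q(z) = 9 - ((z + z) + 8)**2 = 9 - (2*z + 8)**2 = 9 - (8 + 2*z)**2)
(O(129, 495) - Q(-471)) - 487065 = (13/28 - (9 - 4*(4 - 471)**2)) - 487065 = (13/28 - (9 - 4*(-467)**2)) - 487065 = (13/28 - (9 - 4*218089)) - 487065 = (13/28 - (9 - 872356)) - 487065 = (13/28 - 1*(-872347)) - 487065 = (13/28 + 872347) - 487065 = 24425729/28 - 487065 = 10787909/28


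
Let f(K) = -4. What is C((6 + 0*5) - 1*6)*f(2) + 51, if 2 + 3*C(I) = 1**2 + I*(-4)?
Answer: 157/3 ≈ 52.333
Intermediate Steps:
C(I) = -1/3 - 4*I/3 (C(I) = -2/3 + (1**2 + I*(-4))/3 = -2/3 + (1 - 4*I)/3 = -2/3 + (1/3 - 4*I/3) = -1/3 - 4*I/3)
C((6 + 0*5) - 1*6)*f(2) + 51 = (-1/3 - 4*((6 + 0*5) - 1*6)/3)*(-4) + 51 = (-1/3 - 4*((6 + 0) - 6)/3)*(-4) + 51 = (-1/3 - 4*(6 - 6)/3)*(-4) + 51 = (-1/3 - 4/3*0)*(-4) + 51 = (-1/3 + 0)*(-4) + 51 = -1/3*(-4) + 51 = 4/3 + 51 = 157/3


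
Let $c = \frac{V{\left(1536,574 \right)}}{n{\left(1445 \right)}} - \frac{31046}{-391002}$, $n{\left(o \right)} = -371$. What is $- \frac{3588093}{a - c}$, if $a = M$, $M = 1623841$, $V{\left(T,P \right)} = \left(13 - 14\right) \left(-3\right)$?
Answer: $- \frac{260247510519003}{117778596922981} \approx -2.2096$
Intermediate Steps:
$V{\left(T,P \right)} = 3$ ($V{\left(T,P \right)} = \left(-1\right) \left(-3\right) = 3$)
$c = \frac{5172530}{72530871}$ ($c = \frac{3}{-371} - \frac{31046}{-391002} = 3 \left(- \frac{1}{371}\right) - - \frac{15523}{195501} = - \frac{3}{371} + \frac{15523}{195501} = \frac{5172530}{72530871} \approx 0.071315$)
$a = 1623841$
$- \frac{3588093}{a - c} = - \frac{3588093}{1623841 - \frac{5172530}{72530871}} = - \frac{3588093}{\frac{117778596922981}{72530871}} = \left(-3588093\right) \frac{72530871}{117778596922981} = - \frac{260247510519003}{117778596922981}$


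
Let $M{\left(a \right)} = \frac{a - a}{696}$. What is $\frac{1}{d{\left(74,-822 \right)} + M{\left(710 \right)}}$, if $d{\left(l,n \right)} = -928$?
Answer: $- \frac{1}{928} \approx -0.0010776$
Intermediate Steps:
$M{\left(a \right)} = 0$ ($M{\left(a \right)} = 0 \cdot \frac{1}{696} = 0$)
$\frac{1}{d{\left(74,-822 \right)} + M{\left(710 \right)}} = \frac{1}{-928 + 0} = \frac{1}{-928} = - \frac{1}{928}$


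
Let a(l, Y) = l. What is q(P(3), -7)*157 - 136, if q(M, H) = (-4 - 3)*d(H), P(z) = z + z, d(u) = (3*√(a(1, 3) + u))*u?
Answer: -136 + 23079*I*√6 ≈ -136.0 + 56532.0*I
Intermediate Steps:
d(u) = 3*u*√(1 + u) (d(u) = (3*√(1 + u))*u = 3*u*√(1 + u))
P(z) = 2*z
q(M, H) = -21*H*√(1 + H) (q(M, H) = (-4 - 3)*(3*H*√(1 + H)) = -21*H*√(1 + H))
q(P(3), -7)*157 - 136 = -21*(-7)*√(1 - 7)*157 - 136 = -21*(-7)*√(-6)*157 - 136 = -21*(-7)*I*√6*157 - 136 = (147*I*√6)*157 - 136 = 23079*I*√6 - 136 = -136 + 23079*I*√6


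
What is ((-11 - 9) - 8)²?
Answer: 784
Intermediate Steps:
((-11 - 9) - 8)² = (-20 - 8)² = (-28)² = 784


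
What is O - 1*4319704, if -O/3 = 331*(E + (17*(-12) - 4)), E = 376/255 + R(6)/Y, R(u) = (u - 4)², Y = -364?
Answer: -31826533691/7735 ≈ -4.1146e+6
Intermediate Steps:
R(u) = (-4 + u)²
E = 33961/23205 (E = 376/255 + (-4 + 6)²/(-364) = 376*(1/255) + 2²*(-1/364) = 376/255 + 4*(-1/364) = 376/255 - 1/91 = 33961/23205 ≈ 1.4635)
O = 1586376749/7735 (O = -993*(33961/23205 + (17*(-12) - 4)) = -993*(33961/23205 + (-204 - 4)) = -993*(33961/23205 - 208) = -993*(-4792679)/23205 = -3*(-1586376749/23205) = 1586376749/7735 ≈ 2.0509e+5)
O - 1*4319704 = 1586376749/7735 - 1*4319704 = 1586376749/7735 - 4319704 = -31826533691/7735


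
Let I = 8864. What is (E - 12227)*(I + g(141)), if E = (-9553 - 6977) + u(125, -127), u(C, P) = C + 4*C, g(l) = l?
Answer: -253328660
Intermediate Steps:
u(C, P) = 5*C
E = -15905 (E = (-9553 - 6977) + 5*125 = -16530 + 625 = -15905)
(E - 12227)*(I + g(141)) = (-15905 - 12227)*(8864 + 141) = -28132*9005 = -253328660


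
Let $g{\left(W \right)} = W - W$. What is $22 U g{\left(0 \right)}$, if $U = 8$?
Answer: $0$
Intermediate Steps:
$g{\left(W \right)} = 0$
$22 U g{\left(0 \right)} = 22 \cdot 8 \cdot 0 = 176 \cdot 0 = 0$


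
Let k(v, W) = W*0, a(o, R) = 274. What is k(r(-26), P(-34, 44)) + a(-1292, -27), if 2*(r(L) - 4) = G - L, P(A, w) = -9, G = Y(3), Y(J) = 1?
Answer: 274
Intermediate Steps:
G = 1
r(L) = 9/2 - L/2 (r(L) = 4 + (1 - L)/2 = 4 + (½ - L/2) = 9/2 - L/2)
k(v, W) = 0
k(r(-26), P(-34, 44)) + a(-1292, -27) = 0 + 274 = 274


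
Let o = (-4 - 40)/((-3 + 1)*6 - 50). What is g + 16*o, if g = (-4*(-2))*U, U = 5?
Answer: 1592/31 ≈ 51.355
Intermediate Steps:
o = 22/31 (o = -44/(-2*6 - 50) = -44/(-12 - 50) = -44/(-62) = -44*(-1/62) = 22/31 ≈ 0.70968)
g = 40 (g = -4*(-2)*5 = 8*5 = 40)
g + 16*o = 40 + 16*(22/31) = 40 + 352/31 = 1592/31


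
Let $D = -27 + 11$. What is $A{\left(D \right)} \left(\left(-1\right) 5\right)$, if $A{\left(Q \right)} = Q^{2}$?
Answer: $-1280$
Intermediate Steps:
$D = -16$
$A{\left(D \right)} \left(\left(-1\right) 5\right) = \left(-16\right)^{2} \left(\left(-1\right) 5\right) = 256 \left(-5\right) = -1280$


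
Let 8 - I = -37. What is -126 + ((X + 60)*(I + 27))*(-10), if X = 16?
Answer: -54846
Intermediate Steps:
I = 45 (I = 8 - 1*(-37) = 8 + 37 = 45)
-126 + ((X + 60)*(I + 27))*(-10) = -126 + ((16 + 60)*(45 + 27))*(-10) = -126 + (76*72)*(-10) = -126 + 5472*(-10) = -126 - 54720 = -54846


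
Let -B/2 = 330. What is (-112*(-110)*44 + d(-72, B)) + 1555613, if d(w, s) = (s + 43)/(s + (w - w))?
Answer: 1384477997/660 ≈ 2.0977e+6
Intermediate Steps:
B = -660 (B = -2*330 = -660)
d(w, s) = (43 + s)/s (d(w, s) = (43 + s)/(s + 0) = (43 + s)/s)
(-112*(-110)*44 + d(-72, B)) + 1555613 = (-112*(-110)*44 + (43 - 660)/(-660)) + 1555613 = (12320*44 - 1/660*(-617)) + 1555613 = (542080 + 617/660) + 1555613 = 357773417/660 + 1555613 = 1384477997/660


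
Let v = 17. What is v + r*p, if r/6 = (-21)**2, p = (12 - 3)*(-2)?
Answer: -47611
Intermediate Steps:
p = -18 (p = 9*(-2) = -18)
r = 2646 (r = 6*(-21)**2 = 6*441 = 2646)
v + r*p = 17 + 2646*(-18) = 17 - 47628 = -47611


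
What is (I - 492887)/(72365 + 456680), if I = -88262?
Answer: -581149/529045 ≈ -1.0985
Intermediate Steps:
(I - 492887)/(72365 + 456680) = (-88262 - 492887)/(72365 + 456680) = -581149/529045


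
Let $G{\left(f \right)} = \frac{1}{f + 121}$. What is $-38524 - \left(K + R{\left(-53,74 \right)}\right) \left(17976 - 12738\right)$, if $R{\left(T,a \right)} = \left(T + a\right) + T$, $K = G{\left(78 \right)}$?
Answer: $\frac{25684070}{199} \approx 1.2907 \cdot 10^{5}$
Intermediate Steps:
$G{\left(f \right)} = \frac{1}{121 + f}$
$K = \frac{1}{199}$ ($K = \frac{1}{121 + 78} = \frac{1}{199} \approx 0.0050251$)
$R{\left(T,a \right)} = a + 2 T$
$-38524 - \left(K + R{\left(-53,74 \right)}\right) \left(17976 - 12738\right) = -38524 - \left(\frac{1}{199} + \left(74 + 2 \left(-53\right)\right)\right) \left(17976 - 12738\right) = -38524 - \left(\frac{1}{199} + \left(74 - 106\right)\right) 5238 = -38524 - \left(\frac{1}{199} - 32\right) 5238 = -38524 - \left(- \frac{6367}{199}\right) 5238 = -38524 - - \frac{33350346}{199} = -38524 + \frac{33350346}{199} = \frac{25684070}{199}$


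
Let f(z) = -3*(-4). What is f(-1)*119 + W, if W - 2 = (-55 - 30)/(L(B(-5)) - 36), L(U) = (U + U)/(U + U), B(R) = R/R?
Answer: 10027/7 ≈ 1432.4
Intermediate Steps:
B(R) = 1
L(U) = 1 (L(U) = (2*U)/((2*U)) = (2*U)*(1/(2*U)) = 1)
W = 31/7 (W = 2 + (-55 - 30)/(1 - 36) = 2 - 85/(-35) = 2 - 85*(-1/35) = 2 + 17/7 = 31/7 ≈ 4.4286)
f(z) = 12
f(-1)*119 + W = 12*119 + 31/7 = 1428 + 31/7 = 10027/7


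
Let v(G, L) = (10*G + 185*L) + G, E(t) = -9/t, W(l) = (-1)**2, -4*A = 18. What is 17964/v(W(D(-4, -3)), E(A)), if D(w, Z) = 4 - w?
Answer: 5988/127 ≈ 47.150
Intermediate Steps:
A = -9/2 (A = -1/4*18 = -9/2 ≈ -4.5000)
W(l) = 1
v(G, L) = 11*G + 185*L
17964/v(W(D(-4, -3)), E(A)) = 17964/(11*1 + 185*(-9/(-9/2))) = 17964/(11 + 185*(-9*(-2/9))) = 17964/(11 + 185*2) = 17964/(11 + 370) = 17964/381 = 17964*(1/381) = 5988/127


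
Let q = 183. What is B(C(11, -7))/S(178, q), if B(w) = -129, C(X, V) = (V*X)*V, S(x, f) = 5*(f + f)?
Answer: -43/610 ≈ -0.070492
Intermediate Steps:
S(x, f) = 10*f (S(x, f) = 5*(2*f) = 10*f)
C(X, V) = X*V²
B(C(11, -7))/S(178, q) = -129/(10*183) = -129/1830 = -129*1/1830 = -43/610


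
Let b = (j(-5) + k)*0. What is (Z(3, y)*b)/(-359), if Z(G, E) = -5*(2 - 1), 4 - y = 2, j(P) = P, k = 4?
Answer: 0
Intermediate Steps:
y = 2 (y = 4 - 1*2 = 4 - 2 = 2)
b = 0 (b = (-5 + 4)*0 = -1*0 = 0)
Z(G, E) = -5 (Z(G, E) = -5*1 = -5)
(Z(3, y)*b)/(-359) = -5*0/(-359) = 0*(-1/359) = 0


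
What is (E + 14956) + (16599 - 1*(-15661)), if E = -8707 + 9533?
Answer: 48042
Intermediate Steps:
E = 826
(E + 14956) + (16599 - 1*(-15661)) = (826 + 14956) + (16599 - 1*(-15661)) = 15782 + (16599 + 15661) = 15782 + 32260 = 48042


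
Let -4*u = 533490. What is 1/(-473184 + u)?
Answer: -2/1213113 ≈ -1.6487e-6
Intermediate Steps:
u = -266745/2 (u = -1/4*533490 = -266745/2 ≈ -1.3337e+5)
1/(-473184 + u) = 1/(-473184 - 266745/2) = 1/(-1213113/2) = -2/1213113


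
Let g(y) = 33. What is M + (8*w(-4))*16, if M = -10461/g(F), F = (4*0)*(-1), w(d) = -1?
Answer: -445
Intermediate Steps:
F = 0 (F = 0*(-1) = 0)
M = -317 (M = -10461/33 = -10461*1/33 = -317)
M + (8*w(-4))*16 = -317 + (8*(-1))*16 = -317 - 8*16 = -317 - 128 = -445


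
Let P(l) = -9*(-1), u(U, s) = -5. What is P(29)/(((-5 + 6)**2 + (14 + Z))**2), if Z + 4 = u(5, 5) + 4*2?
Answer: 9/196 ≈ 0.045918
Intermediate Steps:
P(l) = 9
Z = -1 (Z = -4 + (-5 + 4*2) = -4 + (-5 + 8) = -4 + 3 = -1)
P(29)/(((-5 + 6)**2 + (14 + Z))**2) = 9/(((-5 + 6)**2 + (14 - 1))**2) = 9/((1**2 + 13)**2) = 9/((1 + 13)**2) = 9/(14**2) = 9/196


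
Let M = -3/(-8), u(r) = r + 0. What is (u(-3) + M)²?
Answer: 441/64 ≈ 6.8906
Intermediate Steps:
u(r) = r
M = 3/8 (M = -3*(-⅛) = 3/8 ≈ 0.37500)
(u(-3) + M)² = (-3 + 3/8)² = (-21/8)² = 441/64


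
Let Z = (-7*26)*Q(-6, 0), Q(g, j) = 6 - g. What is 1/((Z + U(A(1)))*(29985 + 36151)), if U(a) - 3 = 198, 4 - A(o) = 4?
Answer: -1/131147688 ≈ -7.6250e-9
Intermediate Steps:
A(o) = 0 (A(o) = 4 - 1*4 = 4 - 4 = 0)
U(a) = 201 (U(a) = 3 + 198 = 201)
Z = -2184 (Z = (-7*26)*(6 - 1*(-6)) = -182*(6 + 6) = -182*12 = -2184)
1/((Z + U(A(1)))*(29985 + 36151)) = 1/((-2184 + 201)*(29985 + 36151)) = 1/(-1983*66136) = 1/(-131147688) = -1/131147688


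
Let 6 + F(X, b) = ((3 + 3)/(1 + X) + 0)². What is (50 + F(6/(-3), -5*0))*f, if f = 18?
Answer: 1440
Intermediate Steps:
F(X, b) = -6 + 36/(1 + X)² (F(X, b) = -6 + ((3 + 3)/(1 + X) + 0)² = -6 + (6/(1 + X) + 0)² = -6 + (6/(1 + X))² = -6 + 36/(1 + X)²)
(50 + F(6/(-3), -5*0))*f = (50 + (-6 + 36/(1 + 6/(-3))²))*18 = (50 + (-6 + 36/(1 + 6*(-⅓))²))*18 = (50 + (-6 + 36/(1 - 2)²))*18 = (50 + (-6 + 36/(-1)²))*18 = (50 + (-6 + 36*1))*18 = (50 + (-6 + 36))*18 = (50 + 30)*18 = 80*18 = 1440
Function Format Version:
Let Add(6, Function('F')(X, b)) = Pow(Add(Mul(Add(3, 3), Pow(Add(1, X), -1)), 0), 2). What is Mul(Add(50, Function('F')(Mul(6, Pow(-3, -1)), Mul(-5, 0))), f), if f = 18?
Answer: 1440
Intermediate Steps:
Function('F')(X, b) = Add(-6, Mul(36, Pow(Add(1, X), -2))) (Function('F')(X, b) = Add(-6, Pow(Add(Mul(Add(3, 3), Pow(Add(1, X), -1)), 0), 2)) = Add(-6, Pow(Add(Mul(6, Pow(Add(1, X), -1)), 0), 2)) = Add(-6, Pow(Mul(6, Pow(Add(1, X), -1)), 2)) = Add(-6, Mul(36, Pow(Add(1, X), -2))))
Mul(Add(50, Function('F')(Mul(6, Pow(-3, -1)), Mul(-5, 0))), f) = Mul(Add(50, Add(-6, Mul(36, Pow(Add(1, Mul(6, Pow(-3, -1))), -2)))), 18) = Mul(Add(50, Add(-6, Mul(36, Pow(Add(1, Mul(6, Rational(-1, 3))), -2)))), 18) = Mul(Add(50, Add(-6, Mul(36, Pow(Add(1, -2), -2)))), 18) = Mul(Add(50, Add(-6, Mul(36, Pow(-1, -2)))), 18) = Mul(Add(50, Add(-6, Mul(36, 1))), 18) = Mul(Add(50, Add(-6, 36)), 18) = Mul(Add(50, 30), 18) = Mul(80, 18) = 1440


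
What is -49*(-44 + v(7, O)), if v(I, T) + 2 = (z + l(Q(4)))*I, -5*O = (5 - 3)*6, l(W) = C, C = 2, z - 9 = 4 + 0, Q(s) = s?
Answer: -2891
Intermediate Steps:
z = 13 (z = 9 + (4 + 0) = 9 + 4 = 13)
l(W) = 2
O = -12/5 (O = -(5 - 3)*6/5 = -2*6/5 = -⅕*12 = -12/5 ≈ -2.4000)
v(I, T) = -2 + 15*I (v(I, T) = -2 + (13 + 2)*I = -2 + 15*I)
-49*(-44 + v(7, O)) = -49*(-44 + (-2 + 15*7)) = -49*(-44 + (-2 + 105)) = -49*(-44 + 103) = -49*59 = -2891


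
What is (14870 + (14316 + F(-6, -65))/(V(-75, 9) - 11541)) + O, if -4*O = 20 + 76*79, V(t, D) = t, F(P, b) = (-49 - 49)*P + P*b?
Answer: 25870155/1936 ≈ 13363.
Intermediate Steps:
F(P, b) = -98*P + P*b
O = -1506 (O = -(20 + 76*79)/4 = -(20 + 6004)/4 = -1/4*6024 = -1506)
(14870 + (14316 + F(-6, -65))/(V(-75, 9) - 11541)) + O = (14870 + (14316 - 6*(-98 - 65))/(-75 - 11541)) - 1506 = (14870 + (14316 - 6*(-163))/(-11616)) - 1506 = (14870 + (14316 + 978)*(-1/11616)) - 1506 = (14870 + 15294*(-1/11616)) - 1506 = (14870 - 2549/1936) - 1506 = 28785771/1936 - 1506 = 25870155/1936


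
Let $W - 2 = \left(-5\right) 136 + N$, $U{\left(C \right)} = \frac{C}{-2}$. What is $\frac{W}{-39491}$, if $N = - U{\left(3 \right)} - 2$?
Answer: $\frac{59}{3434} \approx 0.017181$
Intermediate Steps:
$U{\left(C \right)} = - \frac{C}{2}$ ($U{\left(C \right)} = C \left(- \frac{1}{2}\right) = - \frac{C}{2}$)
$N = - \frac{1}{2}$ ($N = - \frac{\left(-1\right) 3}{2} - 2 = \left(-1\right) \left(- \frac{3}{2}\right) - 2 = \frac{3}{2} - 2 = - \frac{1}{2} \approx -0.5$)
$W = - \frac{1357}{2}$ ($W = 2 - \frac{1361}{2} = - \frac{1357}{2} \approx -678.5$)
$\frac{W}{-39491} = - \frac{1357}{2 \left(-39491\right)} = \left(- \frac{1357}{2}\right) \left(- \frac{1}{39491}\right) = \frac{59}{3434}$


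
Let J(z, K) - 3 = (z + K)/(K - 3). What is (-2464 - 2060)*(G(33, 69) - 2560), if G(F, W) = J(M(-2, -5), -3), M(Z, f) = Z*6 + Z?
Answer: 11555050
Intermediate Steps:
M(Z, f) = 7*Z (M(Z, f) = 6*Z + Z = 7*Z)
J(z, K) = 3 + (K + z)/(-3 + K) (J(z, K) = 3 + (z + K)/(K - 3) = 3 + (K + z)/(-3 + K))
G(F, W) = 35/6 (G(F, W) = (-9 + 7*(-2) + 4*(-3))/(-3 - 3) = (-9 - 14 - 12)/(-6) = -1/6*(-35) = 35/6)
(-2464 - 2060)*(G(33, 69) - 2560) = (-2464 - 2060)*(35/6 - 2560) = -4524*(-15325/6) = 11555050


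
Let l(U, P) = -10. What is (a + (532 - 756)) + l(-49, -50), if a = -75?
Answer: -309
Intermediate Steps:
(a + (532 - 756)) + l(-49, -50) = (-75 + (532 - 756)) - 10 = (-75 - 224) - 10 = -299 - 10 = -309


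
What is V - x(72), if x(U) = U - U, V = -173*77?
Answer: -13321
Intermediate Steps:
V = -13321
x(U) = 0
V - x(72) = -13321 - 1*0 = -13321 + 0 = -13321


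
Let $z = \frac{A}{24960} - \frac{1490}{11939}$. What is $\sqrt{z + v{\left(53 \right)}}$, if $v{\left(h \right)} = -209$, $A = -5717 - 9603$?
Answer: $\frac{i \sqrt{727550981497041}}{1862484} \approx 14.482 i$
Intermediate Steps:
$A = -15320$
$z = - \frac{5502397}{7449936}$ ($z = - \frac{15320}{24960} - \frac{1490}{11939} = \left(-15320\right) \frac{1}{24960} - \frac{1490}{11939} = - \frac{383}{624} - \frac{1490}{11939} = - \frac{5502397}{7449936} \approx -0.73858$)
$\sqrt{z + v{\left(53 \right)}} = \sqrt{- \frac{5502397}{7449936} - 209} = \sqrt{- \frac{1562539021}{7449936}} = \frac{i \sqrt{727550981497041}}{1862484}$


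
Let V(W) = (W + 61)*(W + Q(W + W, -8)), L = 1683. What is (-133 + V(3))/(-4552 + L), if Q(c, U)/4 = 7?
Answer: -1851/2869 ≈ -0.64517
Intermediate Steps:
Q(c, U) = 28 (Q(c, U) = 4*7 = 28)
V(W) = (28 + W)*(61 + W) (V(W) = (W + 61)*(W + 28) = (61 + W)*(28 + W) = (28 + W)*(61 + W))
(-133 + V(3))/(-4552 + L) = (-133 + (1708 + 3² + 89*3))/(-4552 + 1683) = (-133 + (1708 + 9 + 267))/(-2869) = (-133 + 1984)*(-1/2869) = 1851*(-1/2869) = -1851/2869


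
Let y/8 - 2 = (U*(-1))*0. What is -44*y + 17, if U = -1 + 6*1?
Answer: -687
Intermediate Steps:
U = 5 (U = -1 + 6 = 5)
y = 16 (y = 16 + 8*((5*(-1))*0) = 16 + 8*(-5*0) = 16 + 8*0 = 16 + 0 = 16)
-44*y + 17 = -44*16 + 17 = -704 + 17 = -687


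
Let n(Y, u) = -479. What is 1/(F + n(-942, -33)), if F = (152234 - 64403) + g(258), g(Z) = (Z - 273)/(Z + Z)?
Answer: 172/15024539 ≈ 1.1448e-5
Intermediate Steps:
g(Z) = (-273 + Z)/(2*Z) (g(Z) = (-273 + Z)/((2*Z)) = (-273 + Z)*(1/(2*Z)) = (-273 + Z)/(2*Z))
F = 15106927/172 (F = (152234 - 64403) + (½)*(-273 + 258)/258 = 87831 + (½)*(1/258)*(-15) = 87831 - 5/172 = 15106927/172 ≈ 87831.)
1/(F + n(-942, -33)) = 1/(15106927/172 - 479) = 1/(15024539/172) = 172/15024539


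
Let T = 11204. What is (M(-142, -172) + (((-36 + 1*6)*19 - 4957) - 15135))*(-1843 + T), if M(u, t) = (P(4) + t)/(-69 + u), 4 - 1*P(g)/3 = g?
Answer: -40809373110/211 ≈ -1.9341e+8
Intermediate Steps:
P(g) = 12 - 3*g
M(u, t) = t/(-69 + u) (M(u, t) = ((12 - 3*4) + t)/(-69 + u) = ((12 - 12) + t)/(-69 + u) = (0 + t)/(-69 + u) = t/(-69 + u))
(M(-142, -172) + (((-36 + 1*6)*19 - 4957) - 15135))*(-1843 + T) = (-172/(-69 - 142) + (((-36 + 1*6)*19 - 4957) - 15135))*(-1843 + 11204) = (-172/(-211) + (((-36 + 6)*19 - 4957) - 15135))*9361 = (-172*(-1/211) + ((-30*19 - 4957) - 15135))*9361 = (172/211 + ((-570 - 4957) - 15135))*9361 = (172/211 + (-5527 - 15135))*9361 = (172/211 - 20662)*9361 = -4359510/211*9361 = -40809373110/211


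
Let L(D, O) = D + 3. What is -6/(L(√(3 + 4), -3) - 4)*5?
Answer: -5 - 5*√7 ≈ -18.229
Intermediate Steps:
L(D, O) = 3 + D
-6/(L(√(3 + 4), -3) - 4)*5 = -6/((3 + √(3 + 4)) - 4)*5 = -6/((3 + √7) - 4)*5 = -6/(-1 + √7)*5 = -30/(-1 + √7)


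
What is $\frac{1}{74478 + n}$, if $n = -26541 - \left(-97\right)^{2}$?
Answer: $\frac{1}{38528} \approx 2.5955 \cdot 10^{-5}$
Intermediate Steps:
$n = -35950$ ($n = -26541 - 9409 = -35950$)
$\frac{1}{74478 + n} = \frac{1}{74478 - 35950} = \frac{1}{38528}$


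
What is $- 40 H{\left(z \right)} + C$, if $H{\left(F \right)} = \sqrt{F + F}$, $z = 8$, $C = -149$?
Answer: $-309$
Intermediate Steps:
$H{\left(F \right)} = \sqrt{2} \sqrt{F}$ ($H{\left(F \right)} = \sqrt{2 F} = \sqrt{2} \sqrt{F}$)
$- 40 H{\left(z \right)} + C = - 40 \sqrt{2} \sqrt{8} - 149 = - 40 \sqrt{2} \cdot 2 \sqrt{2} - 149 = \left(-40\right) 4 - 149 = -160 - 149 = -309$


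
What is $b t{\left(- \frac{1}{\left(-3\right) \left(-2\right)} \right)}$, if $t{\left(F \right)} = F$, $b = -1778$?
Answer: $\frac{889}{3} \approx 296.33$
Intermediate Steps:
$b t{\left(- \frac{1}{\left(-3\right) \left(-2\right)} \right)} = - 1778 \left(- \frac{1}{\left(-3\right) \left(-2\right)}\right) = - 1778 \left(- \frac{1}{6}\right) = - 1778 \left(\left(-1\right) \frac{1}{6}\right) = \left(-1778\right) \left(- \frac{1}{6}\right) = \frac{889}{3}$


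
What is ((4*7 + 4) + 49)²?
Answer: 6561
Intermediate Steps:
((4*7 + 4) + 49)² = ((28 + 4) + 49)² = (32 + 49)² = 81² = 6561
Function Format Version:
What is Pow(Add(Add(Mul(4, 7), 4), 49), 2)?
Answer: 6561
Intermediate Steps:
Pow(Add(Add(Mul(4, 7), 4), 49), 2) = Pow(Add(Add(28, 4), 49), 2) = Pow(Add(32, 49), 2) = Pow(81, 2) = 6561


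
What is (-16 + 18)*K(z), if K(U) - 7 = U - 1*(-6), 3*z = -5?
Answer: 68/3 ≈ 22.667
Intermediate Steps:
z = -5/3 (z = (⅓)*(-5) = -5/3 ≈ -1.6667)
K(U) = 13 + U (K(U) = 7 + (U - 1*(-6)) = 7 + (U + 6) = 7 + (6 + U) = 13 + U)
(-16 + 18)*K(z) = (-16 + 18)*(13 - 5/3) = 2*(34/3) = 68/3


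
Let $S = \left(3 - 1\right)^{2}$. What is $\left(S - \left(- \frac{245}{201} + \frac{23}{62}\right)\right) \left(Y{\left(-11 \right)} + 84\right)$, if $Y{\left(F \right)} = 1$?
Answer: $\frac{5135275}{12462} \approx 412.07$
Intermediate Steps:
$S = 4$ ($S = 2^{2} = 4$)
$\left(S - \left(- \frac{245}{201} + \frac{23}{62}\right)\right) \left(Y{\left(-11 \right)} + 84\right) = \left(4 - \left(- \frac{245}{201} + \frac{23}{62}\right)\right) \left(1 + 84\right) = \left(4 - - \frac{10567}{12462}\right) 85 = \left(4 + \left(- \frac{23}{62} + \frac{245}{201}\right)\right) 85 = \left(4 + \frac{10567}{12462}\right) 85 = \frac{60415}{12462} \cdot 85 = \frac{5135275}{12462}$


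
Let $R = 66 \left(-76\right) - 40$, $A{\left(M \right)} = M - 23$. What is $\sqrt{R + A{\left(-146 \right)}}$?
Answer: $5 i \sqrt{209} \approx 72.284 i$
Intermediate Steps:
$A{\left(M \right)} = -23 + M$ ($A{\left(M \right)} = M - 23 = -23 + M$)
$R = -5056$ ($R = -5016 - 40 = -5056$)
$\sqrt{R + A{\left(-146 \right)}} = \sqrt{-5056 - 169} = \sqrt{-5225} = 5 i \sqrt{209}$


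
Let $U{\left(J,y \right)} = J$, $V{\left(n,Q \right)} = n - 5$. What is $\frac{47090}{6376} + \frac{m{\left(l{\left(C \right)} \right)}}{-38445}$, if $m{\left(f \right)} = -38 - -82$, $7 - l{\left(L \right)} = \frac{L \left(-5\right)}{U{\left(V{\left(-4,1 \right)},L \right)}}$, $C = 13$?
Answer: $\frac{82277023}{11142060} \approx 7.3844$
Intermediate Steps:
$V{\left(n,Q \right)} = -5 + n$ ($V{\left(n,Q \right)} = n - 5 = -5 + n$)
$l{\left(L \right)} = 7 - \frac{5 L}{9}$ ($l{\left(L \right)} = 7 - \frac{L \left(-5\right)}{-5 - 4} = 7 - \frac{\left(-5\right) L}{-9} = 7 - - 5 L \left(- \frac{1}{9}\right) = 7 - \frac{5 L}{9}$)
$m{\left(f \right)} = 44$ ($m{\left(f \right)} = -38 + 82 = 44$)
$\frac{47090}{6376} + \frac{m{\left(l{\left(C \right)} \right)}}{-38445} = \frac{47090}{6376} + \frac{44}{-38445} = 47090 \cdot \frac{1}{6376} + 44 \left(- \frac{1}{38445}\right) = \frac{23545}{3188} - \frac{4}{3495} = \frac{82277023}{11142060}$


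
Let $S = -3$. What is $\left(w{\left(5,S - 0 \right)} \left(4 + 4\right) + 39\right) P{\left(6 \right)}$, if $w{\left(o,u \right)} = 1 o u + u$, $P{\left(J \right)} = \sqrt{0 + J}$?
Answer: $- 105 \sqrt{6} \approx -257.2$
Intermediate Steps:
$P{\left(J \right)} = \sqrt{J}$
$w{\left(o,u \right)} = u + o u$ ($w{\left(o,u \right)} = o u + u = u + o u$)
$\left(w{\left(5,S - 0 \right)} \left(4 + 4\right) + 39\right) P{\left(6 \right)} = \left(\left(-3 - 0\right) \left(1 + 5\right) \left(4 + 4\right) + 39\right) \sqrt{6} = \left(\left(-3 + 0\right) 6 \cdot 8 + 39\right) \sqrt{6} = \left(\left(-3\right) 6 \cdot 8 + 39\right) \sqrt{6} = \left(\left(-18\right) 8 + 39\right) \sqrt{6} = \left(-144 + 39\right) \sqrt{6} = - 105 \sqrt{6}$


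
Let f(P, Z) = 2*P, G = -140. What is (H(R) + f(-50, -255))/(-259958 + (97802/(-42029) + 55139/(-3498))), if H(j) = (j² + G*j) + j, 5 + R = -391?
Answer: -587404028640/721151315771 ≈ -0.81454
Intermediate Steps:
R = -396 (R = -5 - 391 = -396)
H(j) = j² - 139*j (H(j) = (j² - 140*j) + j = j² - 139*j)
(H(R) + f(-50, -255))/(-259958 + (97802/(-42029) + 55139/(-3498))) = (-396*(-139 - 396) + 2*(-50))/(-259958 + (97802/(-42029) + 55139/(-3498))) = (-396*(-535) - 100)/(-259958 + (97802*(-1/42029) + 55139*(-1/3498))) = (211860 - 100)/(-259958 + (-97802/42029 - 55139/3498)) = 211760/(-259958 - 50180159/2773914) = 211760/(-721151315771/2773914) = 211760*(-2773914/721151315771) = -587404028640/721151315771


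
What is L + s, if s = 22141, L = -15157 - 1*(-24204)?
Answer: 31188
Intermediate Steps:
L = 9047 (L = -15157 + 24204 = 9047)
L + s = 9047 + 22141 = 31188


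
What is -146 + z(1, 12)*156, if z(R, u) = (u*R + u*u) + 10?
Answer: 25750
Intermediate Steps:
z(R, u) = 10 + u² + R*u (z(R, u) = (R*u + u²) + 10 = (u² + R*u) + 10 = 10 + u² + R*u)
-146 + z(1, 12)*156 = -146 + (10 + 12² + 1*12)*156 = -146 + (10 + 144 + 12)*156 = -146 + 166*156 = -146 + 25896 = 25750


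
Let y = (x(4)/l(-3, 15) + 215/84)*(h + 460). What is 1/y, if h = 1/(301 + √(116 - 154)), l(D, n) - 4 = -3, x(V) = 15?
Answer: 1167438748/9429915582825 + 28*I*√38/9429915582825 ≈ 0.0001238 + 1.8304e-11*I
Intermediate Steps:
l(D, n) = 1 (l(D, n) = 4 - 3 = 1)
h = 1/(301 + I*√38) (h = 1/(301 + √(-38)) = 1/(301 + I*√38) ≈ 0.0033209 - 6.8011e-5*I)
y = 61499005475/7613676 - 1475*I*√38/7613676 (y = (15/1 + 215/84)*((301/90639 - I*√38/90639) + 460) = (15*1 + 215*(1/84))*(41694241/90639 - I*√38/90639) = (15 + 215/84)*(41694241/90639 - I*√38/90639) = 1475*(41694241/90639 - I*√38/90639)/84 = 61499005475/7613676 - 1475*I*√38/7613676 ≈ 8077.4 - 0.0011942*I)
1/y = 1/(61499005475/7613676 - 1475*I*√38/7613676)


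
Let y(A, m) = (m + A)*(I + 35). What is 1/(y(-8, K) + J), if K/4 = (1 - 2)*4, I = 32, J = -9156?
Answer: -1/10764 ≈ -9.2902e-5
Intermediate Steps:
K = -16 (K = 4*((1 - 2)*4) = 4*(-1*4) = 4*(-4) = -16)
y(A, m) = 67*A + 67*m (y(A, m) = (m + A)*(32 + 35) = (A + m)*67 = 67*A + 67*m)
1/(y(-8, K) + J) = 1/((67*(-8) + 67*(-16)) - 9156) = 1/((-536 - 1072) - 9156) = 1/(-1608 - 9156) = 1/(-10764) = -1/10764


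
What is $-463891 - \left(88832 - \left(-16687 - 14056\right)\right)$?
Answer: $-583466$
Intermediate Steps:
$-463891 - \left(88832 - \left(-16687 - 14056\right)\right) = -463891 - \left(88832 - -30743\right) = -463891 - \left(88832 + 30743\right) = -463891 - 119575 = -583466$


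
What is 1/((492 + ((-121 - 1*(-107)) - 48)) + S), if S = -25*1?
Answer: 1/405 ≈ 0.0024691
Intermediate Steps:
S = -25
1/((492 + ((-121 - 1*(-107)) - 48)) + S) = 1/((492 + ((-121 - 1*(-107)) - 48)) - 25) = 1/((492 + ((-121 + 107) - 48)) - 25) = 1/((492 + (-14 - 48)) - 25) = 1/((492 - 62) - 25) = 1/(430 - 25) = 1/405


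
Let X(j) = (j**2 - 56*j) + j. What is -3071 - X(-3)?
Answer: -3245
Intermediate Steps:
X(j) = j**2 - 55*j
-3071 - X(-3) = -3071 - (-3)*(-55 - 3) = -3071 - (-3)*(-58) = -3071 - 1*174 = -3071 - 174 = -3245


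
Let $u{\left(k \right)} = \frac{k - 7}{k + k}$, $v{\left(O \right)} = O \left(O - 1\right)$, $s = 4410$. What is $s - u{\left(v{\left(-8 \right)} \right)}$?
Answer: $\frac{634975}{144} \approx 4409.5$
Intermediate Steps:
$v{\left(O \right)} = O \left(-1 + O\right)$
$u{\left(k \right)} = \frac{-7 + k}{2 k}$
$s - u{\left(v{\left(-8 \right)} \right)} = 4410 - \frac{-7 - 8 \left(-1 - 8\right)}{2 \left(- 8 \left(-1 - 8\right)\right)} = 4410 - \frac{-7 - -72}{2 \left(\left(-8\right) \left(-9\right)\right)} = 4410 - \frac{-7 + 72}{2 \cdot 72} = 4410 - \frac{1}{2} \cdot \frac{1}{72} \cdot 65 = 4410 - \frac{65}{144} = \frac{634975}{144}$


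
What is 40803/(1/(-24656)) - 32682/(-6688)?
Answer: -3364193623851/3344 ≈ -1.0060e+9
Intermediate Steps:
40803/(1/(-24656)) - 32682/(-6688) = 40803/(-1/24656) - 32682*(-1/6688) = 40803*(-24656) + 16341/3344 = -1006038768 + 16341/3344 = -3364193623851/3344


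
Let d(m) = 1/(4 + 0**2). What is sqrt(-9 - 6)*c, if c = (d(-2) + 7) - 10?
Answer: -11*I*sqrt(15)/4 ≈ -10.651*I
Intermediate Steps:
d(m) = 1/4 (d(m) = 1/(4 + 0) = 1/4)
c = -11/4 (c = (1/4 + 7) - 10 = 29/4 - 10 = -11/4 ≈ -2.7500)
sqrt(-9 - 6)*c = sqrt(-9 - 6)*(-11/4) = sqrt(-15)*(-11/4) = (I*sqrt(15))*(-11/4) = -11*I*sqrt(15)/4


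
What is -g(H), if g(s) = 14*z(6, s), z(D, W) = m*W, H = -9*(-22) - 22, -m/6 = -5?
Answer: -73920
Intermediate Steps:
m = 30 (m = -6*(-5) = 30)
H = 176 (H = 198 - 22 = 176)
z(D, W) = 30*W
g(s) = 420*s (g(s) = 14*(30*s) = 420*s)
-g(H) = -420*176 = -1*73920 = -73920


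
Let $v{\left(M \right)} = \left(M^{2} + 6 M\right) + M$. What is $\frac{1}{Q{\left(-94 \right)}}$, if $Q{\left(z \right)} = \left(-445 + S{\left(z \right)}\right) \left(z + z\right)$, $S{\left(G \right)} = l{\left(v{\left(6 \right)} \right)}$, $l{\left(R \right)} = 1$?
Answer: $\frac{1}{83472} \approx 1.198 \cdot 10^{-5}$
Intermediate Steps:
$v{\left(M \right)} = M^{2} + 7 M$
$S{\left(G \right)} = 1$
$Q{\left(z \right)} = - 888 z$ ($Q{\left(z \right)} = \left(-445 + 1\right) \left(z + z\right) = - 444 \cdot 2 z = - 888 z$)
$\frac{1}{Q{\left(-94 \right)}} = \frac{1}{\left(-888\right) \left(-94\right)} = \frac{1}{83472}$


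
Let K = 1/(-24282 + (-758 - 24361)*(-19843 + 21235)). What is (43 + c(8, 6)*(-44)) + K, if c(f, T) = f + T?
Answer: -20049229891/34989930 ≈ -573.00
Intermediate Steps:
c(f, T) = T + f
K = -1/34989930 (K = 1/(-24282 - 25119*1392) = 1/(-24282 - 34965648) = 1/(-34989930) = -1/34989930 ≈ -2.8580e-8)
(43 + c(8, 6)*(-44)) + K = (43 + (6 + 8)*(-44)) - 1/34989930 = (43 + 14*(-44)) - 1/34989930 = (43 - 616) - 1/34989930 = -573 - 1/34989930 = -20049229891/34989930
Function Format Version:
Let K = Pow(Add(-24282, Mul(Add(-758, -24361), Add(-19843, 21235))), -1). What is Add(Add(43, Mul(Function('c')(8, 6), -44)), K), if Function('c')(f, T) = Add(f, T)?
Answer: Rational(-20049229891, 34989930) ≈ -573.00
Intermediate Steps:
Function('c')(f, T) = Add(T, f)
K = Rational(-1, 34989930) (K = Pow(Add(-24282, Mul(-25119, 1392)), -1) = Pow(Add(-24282, -34965648), -1) = Pow(-34989930, -1) = Rational(-1, 34989930) ≈ -2.8580e-8)
Add(Add(43, Mul(Function('c')(8, 6), -44)), K) = Add(Add(43, Mul(Add(6, 8), -44)), Rational(-1, 34989930)) = Add(Add(43, Mul(14, -44)), Rational(-1, 34989930)) = Add(Add(43, -616), Rational(-1, 34989930)) = Add(-573, Rational(-1, 34989930)) = Rational(-20049229891, 34989930)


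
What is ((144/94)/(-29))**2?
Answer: 5184/1857769 ≈ 0.0027904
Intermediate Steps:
((144/94)/(-29))**2 = ((144*(1/94))*(-1/29))**2 = ((72/47)*(-1/29))**2 = (-72/1363)**2 = 5184/1857769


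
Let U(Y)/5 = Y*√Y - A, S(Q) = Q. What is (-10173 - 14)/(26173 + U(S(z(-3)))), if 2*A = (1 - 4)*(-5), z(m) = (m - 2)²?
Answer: -20374/53521 ≈ -0.38067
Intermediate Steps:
z(m) = (-2 + m)²
A = 15/2 (A = ((1 - 4)*(-5))/2 = (-3*(-5))/2 = (½)*15 = 15/2 ≈ 7.5000)
U(Y) = -75/2 + 5*Y^(3/2) (U(Y) = 5*(Y*√Y - 1*15/2) = 5*(Y^(3/2) - 15/2) = 5*(-15/2 + Y^(3/2)) = -75/2 + 5*Y^(3/2))
(-10173 - 14)/(26173 + U(S(z(-3)))) = (-10173 - 14)/(26173 + (-75/2 + 5*((-2 - 3)²)^(3/2))) = -10187/(26173 + (-75/2 + 5*((-5)²)^(3/2))) = -10187/(26173 + (-75/2 + 5*25^(3/2))) = -10187/(26173 + (-75/2 + 5*125)) = -10187/(26173 + (-75/2 + 625)) = -10187/(26173 + 1175/2) = -10187/53521/2 = -10187*2/53521 = -20374/53521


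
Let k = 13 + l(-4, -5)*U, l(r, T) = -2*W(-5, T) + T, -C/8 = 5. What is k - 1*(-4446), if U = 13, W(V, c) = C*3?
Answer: 7514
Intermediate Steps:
C = -40 (C = -8*5 = -40)
W(V, c) = -120 (W(V, c) = -40*3 = -120)
l(r, T) = 240 + T (l(r, T) = -2*(-120) + T = 240 + T)
k = 3068 (k = 13 + (240 - 5)*13 = 13 + 235*13 = 13 + 3055 = 3068)
k - 1*(-4446) = 3068 - 1*(-4446) = 3068 + 4446 = 7514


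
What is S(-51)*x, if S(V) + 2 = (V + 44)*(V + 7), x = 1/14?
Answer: 153/7 ≈ 21.857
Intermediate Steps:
x = 1/14 ≈ 0.071429
S(V) = -2 + (7 + V)*(44 + V) (S(V) = -2 + (V + 44)*(V + 7) = -2 + (44 + V)*(7 + V) = -2 + (7 + V)*(44 + V))
S(-51)*x = (306 + (-51)**2 + 51*(-51))*(1/14) = (306 + 2601 - 2601)*(1/14) = 306*(1/14) = 153/7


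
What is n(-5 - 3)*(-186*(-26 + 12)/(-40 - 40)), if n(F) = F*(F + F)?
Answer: -20832/5 ≈ -4166.4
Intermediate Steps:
n(F) = 2*F**2 (n(F) = F*(2*F) = 2*F**2)
n(-5 - 3)*(-186*(-26 + 12)/(-40 - 40)) = (2*(-5 - 3)**2)*(-186*(-26 + 12)/(-40 - 40)) = (2*(-8)**2)*(-(-2604)/(-80)) = (2*64)*(-(-2604)*(-1)/80) = 128*(-186*7/40) = 128*(-651/20) = -20832/5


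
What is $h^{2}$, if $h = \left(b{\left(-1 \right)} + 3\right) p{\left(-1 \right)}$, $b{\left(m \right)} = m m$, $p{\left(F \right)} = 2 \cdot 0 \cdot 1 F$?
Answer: $0$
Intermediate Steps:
$p{\left(F \right)} = 0$ ($p{\left(F \right)} = 2 \cdot 0 F = 2 \cdot 0 = 0$)
$b{\left(m \right)} = m^{2}$
$h = 0$ ($h = \left(\left(-1\right)^{2} + 3\right) 0 = \left(1 + 3\right) 0 = 4 \cdot 0 = 0$)
$h^{2} = 0^{2} = 0$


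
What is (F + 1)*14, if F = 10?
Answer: 154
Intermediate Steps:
(F + 1)*14 = (10 + 1)*14 = 11*14 = 154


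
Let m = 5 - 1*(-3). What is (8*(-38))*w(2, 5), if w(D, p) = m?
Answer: -2432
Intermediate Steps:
m = 8 (m = 5 + 3 = 8)
w(D, p) = 8
(8*(-38))*w(2, 5) = (8*(-38))*8 = -304*8 = -2432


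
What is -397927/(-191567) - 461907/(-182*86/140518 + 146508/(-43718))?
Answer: 19414053349257527147/145531296686920 ≈ 1.3340e+5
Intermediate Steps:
-397927/(-191567) - 461907/(-182*86/140518 + 146508/(-43718)) = -397927*(-1/191567) - 461907/(-15652*1/140518 + 146508*(-1/43718)) = 397927/191567 - 461907/(-1118/10037 - 73254/21859) = 397927/191567 - 461907/(-759688760/219398783) = 397927/191567 - 461907*(-219398783/759688760) = 397927/191567 + 101341833659181/759688760 = 19414053349257527147/145531296686920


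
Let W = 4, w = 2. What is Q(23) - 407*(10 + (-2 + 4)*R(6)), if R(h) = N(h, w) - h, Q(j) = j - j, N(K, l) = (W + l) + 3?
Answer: -6512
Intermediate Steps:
N(K, l) = 7 + l (N(K, l) = (4 + l) + 3 = 7 + l)
Q(j) = 0
R(h) = 9 - h (R(h) = (7 + 2) - h = 9 - h)
Q(23) - 407*(10 + (-2 + 4)*R(6)) = 0 - 407*(10 + (-2 + 4)*(9 - 1*6)) = 0 - 407*(10 + 2*(9 - 6)) = 0 - 407*(10 + 2*3) = 0 - 407*(10 + 6) = 0 - 407*16 = 0 - 6512 = -6512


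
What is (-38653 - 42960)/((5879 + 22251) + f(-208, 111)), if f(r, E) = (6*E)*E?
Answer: -81613/102056 ≈ -0.79969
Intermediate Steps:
f(r, E) = 6*E²
(-38653 - 42960)/((5879 + 22251) + f(-208, 111)) = (-38653 - 42960)/((5879 + 22251) + 6*111²) = -81613/(28130 + 6*12321) = -81613/(28130 + 73926) = -81613/102056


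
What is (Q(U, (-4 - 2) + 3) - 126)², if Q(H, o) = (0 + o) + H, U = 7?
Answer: 14884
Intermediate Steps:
Q(H, o) = H + o (Q(H, o) = o + H = H + o)
(Q(U, (-4 - 2) + 3) - 126)² = ((7 + ((-4 - 2) + 3)) - 126)² = ((7 + (-6 + 3)) - 126)² = ((7 - 3) - 126)² = (4 - 126)² = (-122)² = 14884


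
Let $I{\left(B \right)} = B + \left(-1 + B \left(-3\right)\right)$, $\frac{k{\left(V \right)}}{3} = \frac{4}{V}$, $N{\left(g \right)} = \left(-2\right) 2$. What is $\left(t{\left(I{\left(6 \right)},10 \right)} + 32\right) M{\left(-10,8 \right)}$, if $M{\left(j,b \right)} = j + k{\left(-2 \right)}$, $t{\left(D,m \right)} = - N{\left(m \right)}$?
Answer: $-576$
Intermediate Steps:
$N{\left(g \right)} = -4$
$k{\left(V \right)} = \frac{12}{V}$ ($k{\left(V \right)} = 3 \frac{4}{V} = \frac{12}{V}$)
$I{\left(B \right)} = -1 - 2 B$ ($I{\left(B \right)} = B - \left(1 + 3 B\right) = -1 - 2 B$)
$t{\left(D,m \right)} = 4$ ($t{\left(D,m \right)} = \left(-1\right) \left(-4\right) = 4$)
$M{\left(j,b \right)} = -6 + j$ ($M{\left(j,b \right)} = j + \frac{12}{-2} = j + 12 \left(- \frac{1}{2}\right) = j - 6 = -6 + j$)
$\left(t{\left(I{\left(6 \right)},10 \right)} + 32\right) M{\left(-10,8 \right)} = \left(4 + 32\right) \left(-6 - 10\right) = 36 \left(-16\right) = -576$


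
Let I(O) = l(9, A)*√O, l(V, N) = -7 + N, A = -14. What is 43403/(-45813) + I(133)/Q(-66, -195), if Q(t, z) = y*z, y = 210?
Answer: -43403/45813 + √133/1950 ≈ -0.94148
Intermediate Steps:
I(O) = -21*√O (I(O) = (-7 - 14)*√O = -21*√O)
Q(t, z) = 210*z
43403/(-45813) + I(133)/Q(-66, -195) = 43403/(-45813) + (-21*√133)/((210*(-195))) = 43403*(-1/45813) - 21*√133/(-40950) = -43403/45813 - 21*√133*(-1/40950) = -43403/45813 + √133/1950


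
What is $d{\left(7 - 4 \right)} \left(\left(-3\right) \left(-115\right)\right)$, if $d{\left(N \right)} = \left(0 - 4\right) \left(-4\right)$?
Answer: $5520$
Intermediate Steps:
$d{\left(N \right)} = 16$ ($d{\left(N \right)} = \left(-4\right) \left(-4\right) = 16$)
$d{\left(7 - 4 \right)} \left(\left(-3\right) \left(-115\right)\right) = 16 \left(\left(-3\right) \left(-115\right)\right) = 16 \cdot 345 = 5520$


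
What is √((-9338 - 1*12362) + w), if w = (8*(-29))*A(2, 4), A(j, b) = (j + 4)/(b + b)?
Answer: I*√21874 ≈ 147.9*I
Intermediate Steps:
A(j, b) = (4 + j)/(2*b) (A(j, b) = (4 + j)/((2*b)) = (4 + j)*(1/(2*b)) = (4 + j)/(2*b))
w = -174 (w = (8*(-29))*((½)*(4 + 2)/4) = -116*6/4 = -232*¾ = -174)
√((-9338 - 1*12362) + w) = √((-9338 - 1*12362) - 174) = √((-9338 - 12362) - 174) = √(-21700 - 174) = √(-21874) = I*√21874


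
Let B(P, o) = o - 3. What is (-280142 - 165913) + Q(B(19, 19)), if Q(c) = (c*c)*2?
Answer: -445543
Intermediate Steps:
B(P, o) = -3 + o
Q(c) = 2*c² (Q(c) = c²*2 = 2*c²)
(-280142 - 165913) + Q(B(19, 19)) = (-280142 - 165913) + 2*(-3 + 19)² = -446055 + 2*16² = -446055 + 2*256 = -446055 + 512 = -445543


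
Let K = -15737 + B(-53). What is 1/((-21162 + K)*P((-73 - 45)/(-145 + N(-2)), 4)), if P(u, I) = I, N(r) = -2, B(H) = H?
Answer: -1/147808 ≈ -6.7655e-6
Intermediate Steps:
K = -15790 (K = -15737 - 53 = -15790)
1/((-21162 + K)*P((-73 - 45)/(-145 + N(-2)), 4)) = 1/(-21162 - 15790*4) = (¼)/(-36952) = -1/36952*¼ = -1/147808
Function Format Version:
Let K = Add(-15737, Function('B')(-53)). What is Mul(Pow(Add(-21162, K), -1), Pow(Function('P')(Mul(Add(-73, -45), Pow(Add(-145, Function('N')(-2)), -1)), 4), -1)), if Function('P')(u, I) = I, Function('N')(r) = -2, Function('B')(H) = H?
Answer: Rational(-1, 147808) ≈ -6.7655e-6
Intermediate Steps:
K = -15790 (K = Add(-15737, -53) = -15790)
Mul(Pow(Add(-21162, K), -1), Pow(Function('P')(Mul(Add(-73, -45), Pow(Add(-145, Function('N')(-2)), -1)), 4), -1)) = Mul(Pow(Add(-21162, -15790), -1), Pow(4, -1)) = Mul(Pow(-36952, -1), Rational(1, 4)) = Mul(Rational(-1, 36952), Rational(1, 4)) = Rational(-1, 147808)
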